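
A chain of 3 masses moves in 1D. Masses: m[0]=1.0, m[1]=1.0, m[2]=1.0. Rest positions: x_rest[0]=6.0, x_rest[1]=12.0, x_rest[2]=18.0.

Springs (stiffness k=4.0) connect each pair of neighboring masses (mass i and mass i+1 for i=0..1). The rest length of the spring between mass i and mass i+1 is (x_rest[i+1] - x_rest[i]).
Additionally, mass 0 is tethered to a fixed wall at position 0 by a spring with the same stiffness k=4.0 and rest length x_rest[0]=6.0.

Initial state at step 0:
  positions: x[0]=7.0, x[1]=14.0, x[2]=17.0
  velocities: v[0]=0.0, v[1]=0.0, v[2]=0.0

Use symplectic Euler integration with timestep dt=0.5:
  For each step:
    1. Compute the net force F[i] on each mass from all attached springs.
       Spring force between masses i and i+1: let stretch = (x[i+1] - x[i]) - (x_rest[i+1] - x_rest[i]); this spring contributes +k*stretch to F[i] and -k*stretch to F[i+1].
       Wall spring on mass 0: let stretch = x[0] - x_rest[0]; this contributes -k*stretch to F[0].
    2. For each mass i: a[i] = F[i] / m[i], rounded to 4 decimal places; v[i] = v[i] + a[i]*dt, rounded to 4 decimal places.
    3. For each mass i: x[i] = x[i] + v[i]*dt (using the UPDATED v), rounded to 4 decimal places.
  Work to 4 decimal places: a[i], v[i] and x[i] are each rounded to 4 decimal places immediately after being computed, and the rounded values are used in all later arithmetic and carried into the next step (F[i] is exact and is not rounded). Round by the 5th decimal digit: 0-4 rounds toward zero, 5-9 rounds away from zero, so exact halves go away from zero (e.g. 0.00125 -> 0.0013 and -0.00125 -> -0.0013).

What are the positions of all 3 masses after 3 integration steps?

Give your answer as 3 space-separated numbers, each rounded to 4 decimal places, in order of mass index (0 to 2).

Answer: 6.0000 12.0000 18.0000

Derivation:
Step 0: x=[7.0000 14.0000 17.0000] v=[0.0000 0.0000 0.0000]
Step 1: x=[7.0000 10.0000 20.0000] v=[0.0000 -8.0000 6.0000]
Step 2: x=[3.0000 13.0000 19.0000] v=[-8.0000 6.0000 -2.0000]
Step 3: x=[6.0000 12.0000 18.0000] v=[6.0000 -2.0000 -2.0000]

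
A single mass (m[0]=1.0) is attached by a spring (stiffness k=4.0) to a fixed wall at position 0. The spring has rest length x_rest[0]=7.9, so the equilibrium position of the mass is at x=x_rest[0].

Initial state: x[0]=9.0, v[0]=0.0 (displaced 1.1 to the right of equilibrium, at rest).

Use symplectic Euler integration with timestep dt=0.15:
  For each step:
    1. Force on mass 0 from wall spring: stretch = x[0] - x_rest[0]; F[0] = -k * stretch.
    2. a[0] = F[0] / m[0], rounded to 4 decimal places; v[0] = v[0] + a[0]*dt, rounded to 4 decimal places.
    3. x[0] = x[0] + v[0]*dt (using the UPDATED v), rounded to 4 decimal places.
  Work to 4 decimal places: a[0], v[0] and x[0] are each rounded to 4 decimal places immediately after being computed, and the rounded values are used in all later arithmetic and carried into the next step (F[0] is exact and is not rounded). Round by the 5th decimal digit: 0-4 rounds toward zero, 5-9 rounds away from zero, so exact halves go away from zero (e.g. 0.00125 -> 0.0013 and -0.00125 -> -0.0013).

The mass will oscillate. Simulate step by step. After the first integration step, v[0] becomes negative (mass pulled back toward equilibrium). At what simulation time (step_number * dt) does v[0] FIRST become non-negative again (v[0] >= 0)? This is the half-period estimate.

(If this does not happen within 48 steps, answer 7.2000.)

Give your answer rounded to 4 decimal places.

Step 0: x=[9.0000] v=[0.0000]
Step 1: x=[8.9010] v=[-0.6600]
Step 2: x=[8.7119] v=[-1.2606]
Step 3: x=[8.4497] v=[-1.7477]
Step 4: x=[8.1381] v=[-2.0775]
Step 5: x=[7.8050] v=[-2.2204]
Step 6: x=[7.4805] v=[-2.1634]
Step 7: x=[7.1937] v=[-1.9117]
Step 8: x=[6.9705] v=[-1.4879]
Step 9: x=[6.8310] v=[-0.9302]
Step 10: x=[6.7877] v=[-0.2888]
Step 11: x=[6.8445] v=[0.3786]
First v>=0 after going negative at step 11, time=1.6500

Answer: 1.6500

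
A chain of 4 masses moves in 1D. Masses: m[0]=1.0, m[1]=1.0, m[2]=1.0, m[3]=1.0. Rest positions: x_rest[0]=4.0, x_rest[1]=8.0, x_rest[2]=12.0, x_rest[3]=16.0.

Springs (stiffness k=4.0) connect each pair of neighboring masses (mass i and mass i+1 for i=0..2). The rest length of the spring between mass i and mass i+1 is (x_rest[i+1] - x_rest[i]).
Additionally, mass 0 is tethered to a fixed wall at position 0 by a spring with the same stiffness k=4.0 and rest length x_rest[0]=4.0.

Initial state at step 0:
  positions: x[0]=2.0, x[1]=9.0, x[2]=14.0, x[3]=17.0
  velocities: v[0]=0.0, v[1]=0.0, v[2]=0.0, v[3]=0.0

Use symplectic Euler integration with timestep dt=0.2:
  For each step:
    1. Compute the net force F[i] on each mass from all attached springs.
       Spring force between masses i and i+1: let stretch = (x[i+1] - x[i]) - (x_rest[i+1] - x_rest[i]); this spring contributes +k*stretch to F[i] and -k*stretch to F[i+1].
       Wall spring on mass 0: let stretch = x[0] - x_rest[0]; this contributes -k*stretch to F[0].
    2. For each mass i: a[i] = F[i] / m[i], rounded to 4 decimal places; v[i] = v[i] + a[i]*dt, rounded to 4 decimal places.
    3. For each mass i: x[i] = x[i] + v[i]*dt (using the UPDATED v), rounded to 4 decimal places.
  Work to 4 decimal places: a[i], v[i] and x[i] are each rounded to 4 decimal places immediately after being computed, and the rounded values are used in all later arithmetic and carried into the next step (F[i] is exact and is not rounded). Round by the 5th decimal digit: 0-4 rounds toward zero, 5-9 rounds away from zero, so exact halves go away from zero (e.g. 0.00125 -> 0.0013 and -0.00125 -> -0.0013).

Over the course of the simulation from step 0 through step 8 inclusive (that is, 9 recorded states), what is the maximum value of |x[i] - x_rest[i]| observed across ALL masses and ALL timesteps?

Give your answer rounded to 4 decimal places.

Step 0: x=[2.0000 9.0000 14.0000 17.0000] v=[0.0000 0.0000 0.0000 0.0000]
Step 1: x=[2.8000 8.6800 13.6800 17.1600] v=[4.0000 -1.6000 -1.6000 0.8000]
Step 2: x=[4.0928 8.2192 13.1168 17.4032] v=[6.4640 -2.3040 -2.8160 1.2160]
Step 3: x=[5.3910 7.8818 12.4558 17.6006] v=[6.4909 -1.6870 -3.3050 0.9869]
Step 4: x=[6.2251 7.8777 11.8861 17.6148] v=[4.1707 -0.0204 -2.8484 0.0711]
Step 5: x=[6.3276 8.2505 11.5917 17.3524] v=[0.5127 1.8642 -1.4722 -1.3119]
Step 6: x=[5.7254 8.8503 11.6844 16.8083] v=[-3.0111 2.9988 0.4634 -2.7205]
Step 7: x=[4.7071 9.4035 12.1434 16.0844] v=[-5.0915 2.7662 2.2952 -3.6196]
Step 8: x=[3.6871 9.6437 12.7946 15.3699] v=[-5.1001 1.2010 3.2561 -3.5724]
Max displacement = 2.3276

Answer: 2.3276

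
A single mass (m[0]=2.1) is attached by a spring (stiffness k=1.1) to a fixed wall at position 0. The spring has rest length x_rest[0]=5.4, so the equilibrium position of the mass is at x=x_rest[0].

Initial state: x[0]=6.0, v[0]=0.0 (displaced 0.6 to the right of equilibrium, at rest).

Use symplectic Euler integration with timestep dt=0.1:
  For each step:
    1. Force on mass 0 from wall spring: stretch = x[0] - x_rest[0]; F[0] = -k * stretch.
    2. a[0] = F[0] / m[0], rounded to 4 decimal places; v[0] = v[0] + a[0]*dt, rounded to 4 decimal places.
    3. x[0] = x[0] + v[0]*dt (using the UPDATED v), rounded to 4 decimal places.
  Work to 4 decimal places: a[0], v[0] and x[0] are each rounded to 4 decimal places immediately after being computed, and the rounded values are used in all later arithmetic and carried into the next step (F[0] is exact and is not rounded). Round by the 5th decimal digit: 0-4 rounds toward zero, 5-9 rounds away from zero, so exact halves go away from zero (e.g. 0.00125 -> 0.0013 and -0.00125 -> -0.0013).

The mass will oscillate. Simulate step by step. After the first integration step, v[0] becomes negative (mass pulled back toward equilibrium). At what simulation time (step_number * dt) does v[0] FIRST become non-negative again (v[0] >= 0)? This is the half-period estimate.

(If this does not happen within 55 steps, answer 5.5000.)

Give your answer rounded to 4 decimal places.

Answer: 4.4000

Derivation:
Step 0: x=[6.0000] v=[0.0000]
Step 1: x=[5.9969] v=[-0.0314]
Step 2: x=[5.9906] v=[-0.0627]
Step 3: x=[5.9812] v=[-0.0936]
Step 4: x=[5.9688] v=[-0.1240]
Step 5: x=[5.9534] v=[-0.1538]
Step 6: x=[5.9351] v=[-0.1828]
Step 7: x=[5.9140] v=[-0.2108]
Step 8: x=[5.8902] v=[-0.2377]
Step 9: x=[5.8639] v=[-0.2634]
Step 10: x=[5.8351] v=[-0.2877]
Step 11: x=[5.8041] v=[-0.3105]
Step 12: x=[5.7709] v=[-0.3317]
Step 13: x=[5.7358] v=[-0.3511]
Step 14: x=[5.6989] v=[-0.3687]
Step 15: x=[5.6605] v=[-0.3844]
Step 16: x=[5.6207] v=[-0.3981]
Step 17: x=[5.5797] v=[-0.4097]
Step 18: x=[5.5378] v=[-0.4191]
Step 19: x=[5.4952] v=[-0.4263]
Step 20: x=[5.4521] v=[-0.4313]
Step 21: x=[5.4087] v=[-0.4340]
Step 22: x=[5.3653] v=[-0.4345]
Step 23: x=[5.3220] v=[-0.4327]
Step 24: x=[5.2791] v=[-0.4286]
Step 25: x=[5.2369] v=[-0.4223]
Step 26: x=[5.1955] v=[-0.4138]
Step 27: x=[5.1552] v=[-0.4031]
Step 28: x=[5.1162] v=[-0.3903]
Step 29: x=[5.0787] v=[-0.3754]
Step 30: x=[5.0428] v=[-0.3586]
Step 31: x=[5.0088] v=[-0.3399]
Step 32: x=[4.9769] v=[-0.3194]
Step 33: x=[4.9472] v=[-0.2972]
Step 34: x=[4.9199] v=[-0.2735]
Step 35: x=[4.8951] v=[-0.2484]
Step 36: x=[4.8729] v=[-0.2220]
Step 37: x=[4.8535] v=[-0.1944]
Step 38: x=[4.8369] v=[-0.1658]
Step 39: x=[4.8233] v=[-0.1363]
Step 40: x=[4.8127] v=[-0.1061]
Step 41: x=[4.8052] v=[-0.0753]
Step 42: x=[4.8008] v=[-0.0441]
Step 43: x=[4.7995] v=[-0.0127]
Step 44: x=[4.8014] v=[0.0188]
First v>=0 after going negative at step 44, time=4.4000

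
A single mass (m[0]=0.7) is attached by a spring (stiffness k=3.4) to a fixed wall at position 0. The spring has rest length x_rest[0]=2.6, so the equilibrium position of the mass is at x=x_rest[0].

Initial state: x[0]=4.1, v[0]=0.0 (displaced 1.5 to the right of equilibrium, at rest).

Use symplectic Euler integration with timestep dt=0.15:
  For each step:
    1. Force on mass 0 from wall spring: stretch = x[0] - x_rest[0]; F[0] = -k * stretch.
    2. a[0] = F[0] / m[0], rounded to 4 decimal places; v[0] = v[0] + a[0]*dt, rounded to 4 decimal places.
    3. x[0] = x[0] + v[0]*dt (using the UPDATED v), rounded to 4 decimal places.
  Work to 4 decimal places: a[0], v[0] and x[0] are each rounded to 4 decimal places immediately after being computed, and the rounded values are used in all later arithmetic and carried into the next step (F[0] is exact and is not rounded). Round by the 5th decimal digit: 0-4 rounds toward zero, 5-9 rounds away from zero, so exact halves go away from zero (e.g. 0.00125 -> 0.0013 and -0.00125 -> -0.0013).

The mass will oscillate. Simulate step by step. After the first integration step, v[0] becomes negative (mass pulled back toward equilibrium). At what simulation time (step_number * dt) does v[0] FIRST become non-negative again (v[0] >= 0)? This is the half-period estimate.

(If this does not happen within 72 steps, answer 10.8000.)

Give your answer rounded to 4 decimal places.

Step 0: x=[4.1000] v=[0.0000]
Step 1: x=[3.9361] v=[-1.0929]
Step 2: x=[3.6262] v=[-2.0663]
Step 3: x=[3.2041] v=[-2.8140]
Step 4: x=[2.7160] v=[-3.2541]
Step 5: x=[2.2152] v=[-3.3386]
Step 6: x=[1.7565] v=[-3.0583]
Step 7: x=[1.3899] v=[-2.4438]
Step 8: x=[1.1556] v=[-1.5622]
Step 9: x=[1.0791] v=[-0.5098]
Step 10: x=[1.1688] v=[0.5983]
First v>=0 after going negative at step 10, time=1.5000

Answer: 1.5000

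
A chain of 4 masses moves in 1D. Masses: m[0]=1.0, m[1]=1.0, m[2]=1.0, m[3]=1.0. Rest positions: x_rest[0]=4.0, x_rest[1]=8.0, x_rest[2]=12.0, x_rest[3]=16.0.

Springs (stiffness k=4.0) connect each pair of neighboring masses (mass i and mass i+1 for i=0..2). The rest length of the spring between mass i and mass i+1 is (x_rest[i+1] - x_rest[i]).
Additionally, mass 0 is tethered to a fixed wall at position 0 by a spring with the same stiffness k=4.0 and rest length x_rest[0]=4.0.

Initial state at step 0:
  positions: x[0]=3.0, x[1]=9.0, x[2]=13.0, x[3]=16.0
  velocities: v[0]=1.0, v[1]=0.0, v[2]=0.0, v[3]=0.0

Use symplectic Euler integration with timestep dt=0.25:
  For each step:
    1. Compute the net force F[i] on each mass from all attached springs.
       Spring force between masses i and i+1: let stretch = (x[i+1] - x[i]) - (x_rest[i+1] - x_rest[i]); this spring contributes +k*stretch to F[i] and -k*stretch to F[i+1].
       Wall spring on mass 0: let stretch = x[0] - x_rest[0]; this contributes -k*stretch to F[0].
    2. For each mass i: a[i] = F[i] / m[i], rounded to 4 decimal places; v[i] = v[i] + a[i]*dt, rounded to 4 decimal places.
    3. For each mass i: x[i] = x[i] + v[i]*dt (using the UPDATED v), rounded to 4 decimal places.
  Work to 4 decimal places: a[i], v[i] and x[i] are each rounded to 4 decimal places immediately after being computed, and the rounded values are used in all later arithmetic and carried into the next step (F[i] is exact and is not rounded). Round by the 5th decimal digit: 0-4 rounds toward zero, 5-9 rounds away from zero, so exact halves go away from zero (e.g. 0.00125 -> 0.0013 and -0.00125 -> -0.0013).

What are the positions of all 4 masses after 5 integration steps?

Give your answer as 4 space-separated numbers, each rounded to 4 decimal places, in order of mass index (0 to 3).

Answer: 4.3379 8.6182 11.8751 16.6583

Derivation:
Step 0: x=[3.0000 9.0000 13.0000 16.0000] v=[1.0000 0.0000 0.0000 0.0000]
Step 1: x=[4.0000 8.5000 12.7500 16.2500] v=[4.0000 -2.0000 -1.0000 1.0000]
Step 2: x=[5.1250 7.9375 12.3125 16.6250] v=[4.5000 -2.2500 -1.7500 1.5000]
Step 3: x=[5.6719 7.7656 11.8594 16.9219] v=[2.1875 -0.6875 -1.8125 1.1875]
Step 4: x=[5.3242 8.0938 11.6485 16.9532] v=[-1.3907 1.3126 -0.8438 0.1250]
Step 5: x=[4.3379 8.6182 11.8751 16.6583] v=[-3.9453 2.0977 0.9062 -1.1797]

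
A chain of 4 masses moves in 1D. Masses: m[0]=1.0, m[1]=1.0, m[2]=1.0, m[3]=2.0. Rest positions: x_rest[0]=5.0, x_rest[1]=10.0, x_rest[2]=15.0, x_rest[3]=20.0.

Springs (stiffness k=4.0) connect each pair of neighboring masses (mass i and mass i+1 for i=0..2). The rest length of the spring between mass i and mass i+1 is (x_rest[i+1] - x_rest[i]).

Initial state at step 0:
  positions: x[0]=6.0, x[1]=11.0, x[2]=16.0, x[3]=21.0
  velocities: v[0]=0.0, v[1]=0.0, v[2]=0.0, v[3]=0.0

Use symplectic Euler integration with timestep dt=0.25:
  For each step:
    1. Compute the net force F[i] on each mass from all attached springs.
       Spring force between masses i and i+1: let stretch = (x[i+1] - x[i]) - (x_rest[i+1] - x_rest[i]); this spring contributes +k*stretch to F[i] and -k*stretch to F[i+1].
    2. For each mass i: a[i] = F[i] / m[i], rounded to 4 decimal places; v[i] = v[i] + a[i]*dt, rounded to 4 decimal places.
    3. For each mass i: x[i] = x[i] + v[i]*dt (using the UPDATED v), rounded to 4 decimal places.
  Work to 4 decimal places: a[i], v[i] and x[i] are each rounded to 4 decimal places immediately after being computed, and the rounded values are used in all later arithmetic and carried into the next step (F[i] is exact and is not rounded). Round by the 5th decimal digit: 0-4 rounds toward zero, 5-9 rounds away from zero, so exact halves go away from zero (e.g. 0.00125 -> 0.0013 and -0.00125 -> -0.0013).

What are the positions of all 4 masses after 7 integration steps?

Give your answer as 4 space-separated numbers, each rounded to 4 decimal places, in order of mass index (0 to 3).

Step 0: x=[6.0000 11.0000 16.0000 21.0000] v=[0.0000 0.0000 0.0000 0.0000]
Step 1: x=[6.0000 11.0000 16.0000 21.0000] v=[0.0000 0.0000 0.0000 0.0000]
Step 2: x=[6.0000 11.0000 16.0000 21.0000] v=[0.0000 0.0000 0.0000 0.0000]
Step 3: x=[6.0000 11.0000 16.0000 21.0000] v=[0.0000 0.0000 0.0000 0.0000]
Step 4: x=[6.0000 11.0000 16.0000 21.0000] v=[0.0000 0.0000 0.0000 0.0000]
Step 5: x=[6.0000 11.0000 16.0000 21.0000] v=[0.0000 0.0000 0.0000 0.0000]
Step 6: x=[6.0000 11.0000 16.0000 21.0000] v=[0.0000 0.0000 0.0000 0.0000]
Step 7: x=[6.0000 11.0000 16.0000 21.0000] v=[0.0000 0.0000 0.0000 0.0000]

Answer: 6.0000 11.0000 16.0000 21.0000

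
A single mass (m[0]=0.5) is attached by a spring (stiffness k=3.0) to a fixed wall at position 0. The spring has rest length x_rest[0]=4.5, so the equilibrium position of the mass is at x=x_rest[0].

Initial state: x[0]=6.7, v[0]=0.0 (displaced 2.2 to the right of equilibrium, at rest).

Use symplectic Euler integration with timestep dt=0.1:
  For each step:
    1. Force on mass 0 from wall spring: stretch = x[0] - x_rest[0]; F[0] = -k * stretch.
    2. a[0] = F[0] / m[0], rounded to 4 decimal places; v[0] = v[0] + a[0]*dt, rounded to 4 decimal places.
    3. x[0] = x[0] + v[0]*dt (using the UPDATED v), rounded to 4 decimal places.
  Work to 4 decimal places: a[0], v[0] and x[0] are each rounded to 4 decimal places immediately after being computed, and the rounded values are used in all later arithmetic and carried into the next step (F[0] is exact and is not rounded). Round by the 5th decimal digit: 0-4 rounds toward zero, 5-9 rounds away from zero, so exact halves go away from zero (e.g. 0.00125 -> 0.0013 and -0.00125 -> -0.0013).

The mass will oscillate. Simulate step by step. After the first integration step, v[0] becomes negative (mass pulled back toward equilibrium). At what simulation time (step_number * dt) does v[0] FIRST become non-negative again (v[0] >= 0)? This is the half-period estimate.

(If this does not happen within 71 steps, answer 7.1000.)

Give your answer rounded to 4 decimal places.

Answer: 1.3000

Derivation:
Step 0: x=[6.7000] v=[0.0000]
Step 1: x=[6.5680] v=[-1.3200]
Step 2: x=[6.3119] v=[-2.5608]
Step 3: x=[5.9471] v=[-3.6479]
Step 4: x=[5.4955] v=[-4.5162]
Step 5: x=[4.9842] v=[-5.1135]
Step 6: x=[4.4438] v=[-5.4040]
Step 7: x=[3.9068] v=[-5.3703]
Step 8: x=[3.4054] v=[-5.0144]
Step 9: x=[2.9696] v=[-4.3576]
Step 10: x=[2.6257] v=[-3.4394]
Step 11: x=[2.3942] v=[-2.3148]
Step 12: x=[2.2891] v=[-1.0513]
Step 13: x=[2.3166] v=[0.2752]
First v>=0 after going negative at step 13, time=1.3000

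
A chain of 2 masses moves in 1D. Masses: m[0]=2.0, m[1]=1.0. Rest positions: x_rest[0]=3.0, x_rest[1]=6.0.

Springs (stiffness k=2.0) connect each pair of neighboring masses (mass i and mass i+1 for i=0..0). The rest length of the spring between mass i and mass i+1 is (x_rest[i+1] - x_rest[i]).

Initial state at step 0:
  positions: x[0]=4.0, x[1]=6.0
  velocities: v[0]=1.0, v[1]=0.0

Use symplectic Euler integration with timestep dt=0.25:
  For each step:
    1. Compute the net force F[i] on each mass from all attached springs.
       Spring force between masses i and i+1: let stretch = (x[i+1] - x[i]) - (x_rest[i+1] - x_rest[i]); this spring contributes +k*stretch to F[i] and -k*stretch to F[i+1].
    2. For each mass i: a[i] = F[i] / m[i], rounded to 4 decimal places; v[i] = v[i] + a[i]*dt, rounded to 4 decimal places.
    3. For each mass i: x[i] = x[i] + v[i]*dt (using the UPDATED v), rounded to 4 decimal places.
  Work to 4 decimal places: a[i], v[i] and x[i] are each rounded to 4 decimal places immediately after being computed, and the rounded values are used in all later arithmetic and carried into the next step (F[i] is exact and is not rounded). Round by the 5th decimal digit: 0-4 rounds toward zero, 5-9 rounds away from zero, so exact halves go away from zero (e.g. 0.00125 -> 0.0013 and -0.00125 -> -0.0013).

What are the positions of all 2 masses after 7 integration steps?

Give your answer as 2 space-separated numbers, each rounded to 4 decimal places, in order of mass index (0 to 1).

Answer: 4.5120 8.4765

Derivation:
Step 0: x=[4.0000 6.0000] v=[1.0000 0.0000]
Step 1: x=[4.1875 6.1250] v=[0.7500 0.5000]
Step 2: x=[4.3086 6.3828] v=[0.4844 1.0313]
Step 3: x=[4.3719 6.7564] v=[0.2530 1.4942]
Step 4: x=[4.3967 7.2069] v=[0.0991 1.8020]
Step 5: x=[4.4096 7.6811] v=[0.0517 1.8969]
Step 6: x=[4.4395 8.1214] v=[0.1196 1.7612]
Step 7: x=[4.5120 8.4765] v=[0.2901 1.4203]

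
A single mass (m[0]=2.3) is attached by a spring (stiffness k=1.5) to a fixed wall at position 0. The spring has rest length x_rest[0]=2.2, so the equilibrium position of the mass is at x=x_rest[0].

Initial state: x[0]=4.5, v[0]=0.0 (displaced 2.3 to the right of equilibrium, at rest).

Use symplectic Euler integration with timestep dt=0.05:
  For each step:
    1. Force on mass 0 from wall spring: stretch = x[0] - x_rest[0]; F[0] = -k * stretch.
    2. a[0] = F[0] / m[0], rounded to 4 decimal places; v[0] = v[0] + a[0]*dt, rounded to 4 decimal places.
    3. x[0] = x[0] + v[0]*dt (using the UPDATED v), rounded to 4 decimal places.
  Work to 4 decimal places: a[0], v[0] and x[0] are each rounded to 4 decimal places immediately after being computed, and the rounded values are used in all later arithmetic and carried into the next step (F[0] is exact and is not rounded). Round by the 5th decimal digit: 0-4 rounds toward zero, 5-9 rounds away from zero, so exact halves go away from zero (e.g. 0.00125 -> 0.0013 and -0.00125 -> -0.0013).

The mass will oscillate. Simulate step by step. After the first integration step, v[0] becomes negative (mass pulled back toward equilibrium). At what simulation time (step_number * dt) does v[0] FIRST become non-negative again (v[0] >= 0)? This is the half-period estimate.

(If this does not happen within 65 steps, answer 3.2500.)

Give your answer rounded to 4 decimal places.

Answer: 3.2500

Derivation:
Step 0: x=[4.5000] v=[0.0000]
Step 1: x=[4.4963] v=[-0.0750]
Step 2: x=[4.4888] v=[-0.1499]
Step 3: x=[4.4776] v=[-0.2245]
Step 4: x=[4.4627] v=[-0.2988]
Step 5: x=[4.4441] v=[-0.3726]
Step 6: x=[4.4218] v=[-0.4458]
Step 7: x=[4.3959] v=[-0.5183]
Step 8: x=[4.3664] v=[-0.5899]
Step 9: x=[4.3334] v=[-0.6605]
Step 10: x=[4.2969] v=[-0.7301]
Step 11: x=[4.2570] v=[-0.7985]
Step 12: x=[4.2137] v=[-0.8656]
Step 13: x=[4.1671] v=[-0.9313]
Step 14: x=[4.1173] v=[-0.9954]
Step 15: x=[4.0644] v=[-1.0579]
Step 16: x=[4.0085] v=[-1.1187]
Step 17: x=[3.9496] v=[-1.1777]
Step 18: x=[3.8879] v=[-1.2348]
Step 19: x=[3.8234] v=[-1.2898]
Step 20: x=[3.7563] v=[-1.3427]
Step 21: x=[3.6866] v=[-1.3935]
Step 22: x=[3.6145] v=[-1.4420]
Step 23: x=[3.5401] v=[-1.4881]
Step 24: x=[3.4635] v=[-1.5318]
Step 25: x=[3.3849] v=[-1.5730]
Step 26: x=[3.3043] v=[-1.6116]
Step 27: x=[3.2219] v=[-1.6476]
Step 28: x=[3.1379] v=[-1.6809]
Step 29: x=[3.0523] v=[-1.7115]
Step 30: x=[2.9653] v=[-1.7393]
Step 31: x=[2.8771] v=[-1.7643]
Step 32: x=[2.7878] v=[-1.7864]
Step 33: x=[2.6975] v=[-1.8056]
Step 34: x=[2.6064] v=[-1.8218]
Step 35: x=[2.5146] v=[-1.8351]
Step 36: x=[2.4223] v=[-1.8454]
Step 37: x=[2.3297] v=[-1.8527]
Step 38: x=[2.2369] v=[-1.8569]
Step 39: x=[2.1440] v=[-1.8581]
Step 40: x=[2.0512] v=[-1.8563]
Step 41: x=[1.9586] v=[-1.8515]
Step 42: x=[1.8664] v=[-1.8436]
Step 43: x=[1.7748] v=[-1.8327]
Step 44: x=[1.6839] v=[-1.8188]
Step 45: x=[1.5938] v=[-1.8020]
Step 46: x=[1.5047] v=[-1.7822]
Step 47: x=[1.4167] v=[-1.7595]
Step 48: x=[1.3300] v=[-1.7340]
Step 49: x=[1.2447] v=[-1.7056]
Step 50: x=[1.1610] v=[-1.6745]
Step 51: x=[1.0790] v=[-1.6406]
Step 52: x=[0.9988] v=[-1.6040]
Step 53: x=[0.9206] v=[-1.5648]
Step 54: x=[0.8444] v=[-1.5231]
Step 55: x=[0.7705] v=[-1.4789]
Step 56: x=[0.6989] v=[-1.4323]
Step 57: x=[0.6297] v=[-1.3834]
Step 58: x=[0.5631] v=[-1.3322]
Step 59: x=[0.4992] v=[-1.2788]
Step 60: x=[0.4380] v=[-1.2233]
Step 61: x=[0.3797] v=[-1.1658]
Step 62: x=[0.3244] v=[-1.1064]
Step 63: x=[0.2721] v=[-1.0452]
Step 64: x=[0.2230] v=[-0.9823]
Step 65: x=[0.1771] v=[-0.9178]
v[0] did not become non-negative within 65 steps; using fallback time=3.2500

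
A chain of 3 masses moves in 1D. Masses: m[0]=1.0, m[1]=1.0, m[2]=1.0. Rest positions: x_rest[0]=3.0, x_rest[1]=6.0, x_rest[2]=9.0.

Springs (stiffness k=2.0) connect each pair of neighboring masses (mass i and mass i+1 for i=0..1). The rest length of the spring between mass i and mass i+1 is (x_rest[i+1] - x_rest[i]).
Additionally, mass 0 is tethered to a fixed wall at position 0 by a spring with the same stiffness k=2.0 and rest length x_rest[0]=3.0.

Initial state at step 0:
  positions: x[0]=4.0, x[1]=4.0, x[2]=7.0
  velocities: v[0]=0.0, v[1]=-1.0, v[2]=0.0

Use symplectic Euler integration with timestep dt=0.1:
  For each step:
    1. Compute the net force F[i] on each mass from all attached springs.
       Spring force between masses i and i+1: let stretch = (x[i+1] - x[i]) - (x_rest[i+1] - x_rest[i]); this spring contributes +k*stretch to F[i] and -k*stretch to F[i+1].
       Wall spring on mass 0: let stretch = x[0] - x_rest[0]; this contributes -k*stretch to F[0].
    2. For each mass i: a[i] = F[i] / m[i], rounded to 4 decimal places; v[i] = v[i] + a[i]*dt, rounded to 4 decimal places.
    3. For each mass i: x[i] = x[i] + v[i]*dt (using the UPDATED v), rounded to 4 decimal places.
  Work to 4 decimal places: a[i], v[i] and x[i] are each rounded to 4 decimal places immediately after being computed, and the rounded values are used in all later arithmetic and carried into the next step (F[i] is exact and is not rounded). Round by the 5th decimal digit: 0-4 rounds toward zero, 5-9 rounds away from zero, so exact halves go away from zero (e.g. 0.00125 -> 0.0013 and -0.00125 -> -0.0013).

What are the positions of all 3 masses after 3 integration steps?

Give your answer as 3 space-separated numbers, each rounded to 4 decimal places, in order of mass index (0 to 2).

Step 0: x=[4.0000 4.0000 7.0000] v=[0.0000 -1.0000 0.0000]
Step 1: x=[3.9200 3.9600 7.0000] v=[-0.8000 -0.4000 0.0000]
Step 2: x=[3.7624 3.9800 6.9992] v=[-1.5760 0.2000 -0.0080]
Step 3: x=[3.5339 4.0560 6.9980] v=[-2.2850 0.7603 -0.0118]

Answer: 3.5339 4.0560 6.9980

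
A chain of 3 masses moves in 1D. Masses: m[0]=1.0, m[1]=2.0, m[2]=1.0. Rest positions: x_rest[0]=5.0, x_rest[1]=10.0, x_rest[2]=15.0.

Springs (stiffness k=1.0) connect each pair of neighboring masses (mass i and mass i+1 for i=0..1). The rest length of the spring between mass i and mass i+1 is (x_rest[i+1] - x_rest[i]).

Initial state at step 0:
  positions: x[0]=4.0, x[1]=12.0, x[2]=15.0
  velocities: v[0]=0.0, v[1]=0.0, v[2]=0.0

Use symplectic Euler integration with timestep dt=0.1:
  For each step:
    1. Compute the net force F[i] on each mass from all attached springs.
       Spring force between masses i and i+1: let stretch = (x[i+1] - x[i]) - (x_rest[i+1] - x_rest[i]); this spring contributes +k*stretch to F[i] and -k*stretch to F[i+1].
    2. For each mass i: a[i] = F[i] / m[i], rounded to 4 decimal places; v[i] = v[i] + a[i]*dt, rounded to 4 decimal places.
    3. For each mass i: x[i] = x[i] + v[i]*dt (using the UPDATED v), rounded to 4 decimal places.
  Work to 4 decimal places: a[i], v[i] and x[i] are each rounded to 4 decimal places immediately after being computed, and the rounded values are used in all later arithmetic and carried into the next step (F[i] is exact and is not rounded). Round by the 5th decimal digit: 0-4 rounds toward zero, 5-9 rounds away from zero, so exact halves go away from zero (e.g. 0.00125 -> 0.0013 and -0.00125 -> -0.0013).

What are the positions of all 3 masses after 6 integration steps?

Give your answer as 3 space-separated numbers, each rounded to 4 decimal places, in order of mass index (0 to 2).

Step 0: x=[4.0000 12.0000 15.0000] v=[0.0000 0.0000 0.0000]
Step 1: x=[4.0300 11.9750 15.0200] v=[0.3000 -0.2500 0.2000]
Step 2: x=[4.0895 11.9255 15.0596] v=[0.5945 -0.4950 0.3955]
Step 3: x=[4.1773 11.8525 15.1178] v=[0.8781 -0.7301 0.5821]
Step 4: x=[4.2919 11.7574 15.1934] v=[1.1456 -0.9506 0.7556]
Step 5: x=[4.4311 11.6422 15.2846] v=[1.3922 -1.1521 0.9120]
Step 6: x=[4.5924 11.5092 15.3894] v=[1.6133 -1.3305 1.0478]

Answer: 4.5924 11.5092 15.3894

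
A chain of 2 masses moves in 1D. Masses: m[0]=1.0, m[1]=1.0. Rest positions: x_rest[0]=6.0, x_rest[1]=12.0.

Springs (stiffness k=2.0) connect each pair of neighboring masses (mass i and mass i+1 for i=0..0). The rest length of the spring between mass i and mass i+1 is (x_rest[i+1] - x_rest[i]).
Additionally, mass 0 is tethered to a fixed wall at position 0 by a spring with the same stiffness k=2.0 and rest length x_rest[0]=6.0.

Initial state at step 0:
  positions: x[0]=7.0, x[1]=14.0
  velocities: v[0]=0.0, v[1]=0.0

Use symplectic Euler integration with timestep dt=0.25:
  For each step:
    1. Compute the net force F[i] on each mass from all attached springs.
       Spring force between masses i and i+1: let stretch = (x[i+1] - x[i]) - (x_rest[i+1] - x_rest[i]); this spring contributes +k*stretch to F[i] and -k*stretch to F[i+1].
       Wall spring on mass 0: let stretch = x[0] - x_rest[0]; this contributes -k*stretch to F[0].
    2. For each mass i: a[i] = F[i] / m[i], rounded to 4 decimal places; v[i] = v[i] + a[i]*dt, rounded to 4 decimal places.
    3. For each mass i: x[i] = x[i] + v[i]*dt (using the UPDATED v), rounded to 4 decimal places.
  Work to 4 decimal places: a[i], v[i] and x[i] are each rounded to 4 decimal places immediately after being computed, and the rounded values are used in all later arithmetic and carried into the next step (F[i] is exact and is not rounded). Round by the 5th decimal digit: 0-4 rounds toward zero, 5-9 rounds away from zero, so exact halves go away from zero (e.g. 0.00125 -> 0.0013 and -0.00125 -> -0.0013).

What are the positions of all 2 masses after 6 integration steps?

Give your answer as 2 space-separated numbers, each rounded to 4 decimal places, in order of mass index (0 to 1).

Step 0: x=[7.0000 14.0000] v=[0.0000 0.0000]
Step 1: x=[7.0000 13.8750] v=[0.0000 -0.5000]
Step 2: x=[6.9844 13.6406] v=[-0.0625 -0.9375]
Step 3: x=[6.9278 13.3242] v=[-0.2266 -1.2656]
Step 4: x=[6.8047 12.9583] v=[-0.4923 -1.4638]
Step 5: x=[6.6002 12.5732] v=[-0.8179 -1.5406]
Step 6: x=[6.3173 12.1914] v=[-1.1315 -1.5271]

Answer: 6.3173 12.1914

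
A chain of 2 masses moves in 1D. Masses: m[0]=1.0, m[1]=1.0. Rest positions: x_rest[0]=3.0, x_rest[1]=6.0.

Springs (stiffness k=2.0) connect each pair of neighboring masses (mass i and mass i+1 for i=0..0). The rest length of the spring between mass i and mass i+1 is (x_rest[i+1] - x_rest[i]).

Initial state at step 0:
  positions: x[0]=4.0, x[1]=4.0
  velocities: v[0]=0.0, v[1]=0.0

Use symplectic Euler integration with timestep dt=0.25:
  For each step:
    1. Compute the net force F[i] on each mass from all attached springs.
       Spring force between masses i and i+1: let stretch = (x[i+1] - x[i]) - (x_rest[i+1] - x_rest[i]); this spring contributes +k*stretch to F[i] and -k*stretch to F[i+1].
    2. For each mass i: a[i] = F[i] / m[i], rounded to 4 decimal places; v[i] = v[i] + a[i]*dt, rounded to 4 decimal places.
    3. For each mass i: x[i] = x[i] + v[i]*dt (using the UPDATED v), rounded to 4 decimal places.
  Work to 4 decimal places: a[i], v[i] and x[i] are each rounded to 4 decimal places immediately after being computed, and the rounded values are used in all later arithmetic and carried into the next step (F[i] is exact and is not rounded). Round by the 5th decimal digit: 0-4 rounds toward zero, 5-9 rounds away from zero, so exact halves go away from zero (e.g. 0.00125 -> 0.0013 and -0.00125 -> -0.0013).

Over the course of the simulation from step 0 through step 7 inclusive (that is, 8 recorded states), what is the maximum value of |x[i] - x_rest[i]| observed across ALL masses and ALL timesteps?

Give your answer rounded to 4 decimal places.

Answer: 2.0333

Derivation:
Step 0: x=[4.0000 4.0000] v=[0.0000 0.0000]
Step 1: x=[3.6250 4.3750] v=[-1.5000 1.5000]
Step 2: x=[2.9688 5.0313] v=[-2.6250 2.6250]
Step 3: x=[2.1954 5.8048] v=[-3.0938 3.0938]
Step 4: x=[1.4981 6.5021] v=[-2.7891 2.7891]
Step 5: x=[1.0513 6.9489] v=[-1.7871 1.7871]
Step 6: x=[0.9667 7.0335] v=[-0.3383 0.3383]
Step 7: x=[1.2655 6.7347] v=[1.1951 -1.1951]
Max displacement = 2.0333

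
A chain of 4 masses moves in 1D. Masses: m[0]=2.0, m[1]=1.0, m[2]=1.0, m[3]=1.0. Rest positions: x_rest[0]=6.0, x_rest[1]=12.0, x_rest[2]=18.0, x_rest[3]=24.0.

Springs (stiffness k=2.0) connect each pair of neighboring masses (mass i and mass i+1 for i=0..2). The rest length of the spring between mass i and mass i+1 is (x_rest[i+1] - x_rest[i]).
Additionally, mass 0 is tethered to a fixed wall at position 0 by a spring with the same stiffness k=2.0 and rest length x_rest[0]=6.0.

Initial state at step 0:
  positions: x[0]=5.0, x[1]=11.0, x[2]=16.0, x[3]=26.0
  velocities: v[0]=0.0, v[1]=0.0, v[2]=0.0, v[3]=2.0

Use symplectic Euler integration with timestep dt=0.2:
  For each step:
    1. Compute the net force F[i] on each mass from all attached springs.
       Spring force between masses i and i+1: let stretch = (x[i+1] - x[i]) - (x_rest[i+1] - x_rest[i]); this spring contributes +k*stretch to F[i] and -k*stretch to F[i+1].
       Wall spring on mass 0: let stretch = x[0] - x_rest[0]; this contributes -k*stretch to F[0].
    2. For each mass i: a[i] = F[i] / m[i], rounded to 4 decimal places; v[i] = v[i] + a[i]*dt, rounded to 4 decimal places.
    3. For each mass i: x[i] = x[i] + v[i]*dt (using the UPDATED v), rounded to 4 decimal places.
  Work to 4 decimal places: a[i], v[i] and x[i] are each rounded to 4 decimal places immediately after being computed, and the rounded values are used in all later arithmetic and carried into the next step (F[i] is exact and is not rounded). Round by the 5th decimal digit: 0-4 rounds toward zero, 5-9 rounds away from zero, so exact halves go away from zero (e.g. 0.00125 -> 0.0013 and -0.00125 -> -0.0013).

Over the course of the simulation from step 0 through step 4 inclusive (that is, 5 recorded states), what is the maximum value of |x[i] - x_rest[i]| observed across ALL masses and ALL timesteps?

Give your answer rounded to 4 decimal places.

Step 0: x=[5.0000 11.0000 16.0000 26.0000] v=[0.0000 0.0000 0.0000 2.0000]
Step 1: x=[5.0400 10.9200 16.4000 26.0800] v=[0.2000 -0.4000 2.0000 0.4000]
Step 2: x=[5.1136 10.8080 17.1360 25.8656] v=[0.3680 -0.5600 3.6800 -1.0720]
Step 3: x=[5.2104 10.7467 18.0641 25.4328] v=[0.4842 -0.3066 4.6406 -2.1638]
Step 4: x=[5.3203 10.8279 18.9963 24.8905] v=[0.5494 0.4058 4.6611 -2.7113]
Max displacement = 2.0800

Answer: 2.0800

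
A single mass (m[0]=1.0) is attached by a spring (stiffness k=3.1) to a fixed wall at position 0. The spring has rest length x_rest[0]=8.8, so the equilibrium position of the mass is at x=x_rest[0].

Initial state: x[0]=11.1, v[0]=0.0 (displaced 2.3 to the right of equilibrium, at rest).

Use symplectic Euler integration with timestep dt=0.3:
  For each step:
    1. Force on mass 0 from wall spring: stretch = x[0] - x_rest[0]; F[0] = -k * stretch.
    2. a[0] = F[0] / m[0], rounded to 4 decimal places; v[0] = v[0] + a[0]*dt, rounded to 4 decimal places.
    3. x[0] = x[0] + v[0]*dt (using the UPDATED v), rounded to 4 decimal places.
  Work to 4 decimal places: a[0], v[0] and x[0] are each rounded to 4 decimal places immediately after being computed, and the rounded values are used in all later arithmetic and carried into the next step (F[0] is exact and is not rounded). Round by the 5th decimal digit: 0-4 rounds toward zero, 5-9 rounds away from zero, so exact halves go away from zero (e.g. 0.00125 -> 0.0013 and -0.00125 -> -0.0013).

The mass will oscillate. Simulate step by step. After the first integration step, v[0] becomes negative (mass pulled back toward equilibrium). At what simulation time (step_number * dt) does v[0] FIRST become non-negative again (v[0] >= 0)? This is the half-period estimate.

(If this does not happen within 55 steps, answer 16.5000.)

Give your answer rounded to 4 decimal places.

Step 0: x=[11.1000] v=[0.0000]
Step 1: x=[10.4583] v=[-2.1390]
Step 2: x=[9.3539] v=[-3.6812]
Step 3: x=[8.0950] v=[-4.1963]
Step 4: x=[7.0328] v=[-3.5407]
Step 5: x=[6.4636] v=[-1.8972]
Step 6: x=[6.5463] v=[0.2756]
First v>=0 after going negative at step 6, time=1.8000

Answer: 1.8000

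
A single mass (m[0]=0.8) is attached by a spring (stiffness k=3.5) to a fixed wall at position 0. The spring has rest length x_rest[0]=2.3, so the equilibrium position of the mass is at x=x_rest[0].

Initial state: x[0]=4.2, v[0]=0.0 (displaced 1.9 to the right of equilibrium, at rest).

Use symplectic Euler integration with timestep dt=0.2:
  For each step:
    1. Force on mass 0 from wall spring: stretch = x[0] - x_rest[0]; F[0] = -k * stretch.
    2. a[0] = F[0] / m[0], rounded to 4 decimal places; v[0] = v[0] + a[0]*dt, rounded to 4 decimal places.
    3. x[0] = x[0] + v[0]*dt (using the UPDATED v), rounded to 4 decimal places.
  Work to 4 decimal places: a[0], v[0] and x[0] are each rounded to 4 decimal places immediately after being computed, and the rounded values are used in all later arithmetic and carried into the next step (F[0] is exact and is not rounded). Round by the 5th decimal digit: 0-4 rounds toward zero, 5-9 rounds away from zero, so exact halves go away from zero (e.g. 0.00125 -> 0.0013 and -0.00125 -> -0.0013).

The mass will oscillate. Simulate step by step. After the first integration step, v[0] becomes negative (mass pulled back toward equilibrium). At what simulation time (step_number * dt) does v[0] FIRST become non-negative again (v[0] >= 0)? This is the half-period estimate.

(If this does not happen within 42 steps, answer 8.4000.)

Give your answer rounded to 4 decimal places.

Step 0: x=[4.2000] v=[0.0000]
Step 1: x=[3.8675] v=[-1.6625]
Step 2: x=[3.2607] v=[-3.0341]
Step 3: x=[2.4858] v=[-3.8747]
Step 4: x=[1.6783] v=[-4.0373]
Step 5: x=[0.9796] v=[-3.4933]
Step 6: x=[0.5120] v=[-2.3379]
Step 7: x=[0.3573] v=[-0.7734]
Step 8: x=[0.5426] v=[0.9265]
First v>=0 after going negative at step 8, time=1.6000

Answer: 1.6000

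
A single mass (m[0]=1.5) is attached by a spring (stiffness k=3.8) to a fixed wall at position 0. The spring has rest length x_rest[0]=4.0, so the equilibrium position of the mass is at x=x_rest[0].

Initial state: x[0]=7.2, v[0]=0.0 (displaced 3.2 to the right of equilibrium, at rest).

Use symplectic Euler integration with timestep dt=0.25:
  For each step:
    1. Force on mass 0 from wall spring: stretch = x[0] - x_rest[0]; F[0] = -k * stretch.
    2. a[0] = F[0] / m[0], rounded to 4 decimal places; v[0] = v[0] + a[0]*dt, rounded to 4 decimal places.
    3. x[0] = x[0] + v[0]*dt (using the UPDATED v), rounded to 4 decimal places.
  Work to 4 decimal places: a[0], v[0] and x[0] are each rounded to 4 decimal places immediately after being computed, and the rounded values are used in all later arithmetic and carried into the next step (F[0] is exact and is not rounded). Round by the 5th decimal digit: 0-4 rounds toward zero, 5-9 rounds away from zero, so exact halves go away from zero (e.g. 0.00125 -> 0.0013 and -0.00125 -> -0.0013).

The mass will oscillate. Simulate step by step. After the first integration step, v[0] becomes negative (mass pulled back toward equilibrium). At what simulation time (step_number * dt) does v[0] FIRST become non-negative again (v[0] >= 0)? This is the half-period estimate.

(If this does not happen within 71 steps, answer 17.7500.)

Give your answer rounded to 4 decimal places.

Step 0: x=[7.2000] v=[0.0000]
Step 1: x=[6.6933] v=[-2.0267]
Step 2: x=[5.7602] v=[-3.7325]
Step 3: x=[4.5484] v=[-4.8473]
Step 4: x=[3.2498] v=[-5.1946]
Step 5: x=[2.0699] v=[-4.7195]
Step 6: x=[1.1956] v=[-3.4971]
Step 7: x=[0.7654] v=[-1.7210]
Step 8: x=[0.8473] v=[0.3276]
First v>=0 after going negative at step 8, time=2.0000

Answer: 2.0000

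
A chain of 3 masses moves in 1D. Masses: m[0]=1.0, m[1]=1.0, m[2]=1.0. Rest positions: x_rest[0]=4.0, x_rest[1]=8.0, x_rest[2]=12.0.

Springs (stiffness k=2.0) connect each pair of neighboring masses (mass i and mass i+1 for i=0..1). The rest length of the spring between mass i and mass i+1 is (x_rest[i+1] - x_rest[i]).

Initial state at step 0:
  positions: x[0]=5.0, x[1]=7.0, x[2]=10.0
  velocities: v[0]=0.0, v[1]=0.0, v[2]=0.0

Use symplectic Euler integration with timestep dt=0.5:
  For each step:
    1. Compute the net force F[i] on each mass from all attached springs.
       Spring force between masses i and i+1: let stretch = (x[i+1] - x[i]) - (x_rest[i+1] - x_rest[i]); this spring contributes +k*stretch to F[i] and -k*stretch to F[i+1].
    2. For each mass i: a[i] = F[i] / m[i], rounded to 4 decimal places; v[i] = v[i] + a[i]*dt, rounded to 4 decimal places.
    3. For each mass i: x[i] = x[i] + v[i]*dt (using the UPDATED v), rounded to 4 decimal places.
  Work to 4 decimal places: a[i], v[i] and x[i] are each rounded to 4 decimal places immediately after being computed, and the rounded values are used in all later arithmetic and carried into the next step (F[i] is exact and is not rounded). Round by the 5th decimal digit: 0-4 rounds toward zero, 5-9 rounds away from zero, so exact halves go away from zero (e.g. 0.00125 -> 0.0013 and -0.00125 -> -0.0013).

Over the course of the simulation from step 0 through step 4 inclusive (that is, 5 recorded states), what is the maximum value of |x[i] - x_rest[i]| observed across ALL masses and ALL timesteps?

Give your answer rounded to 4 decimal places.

Step 0: x=[5.0000 7.0000 10.0000] v=[0.0000 0.0000 0.0000]
Step 1: x=[4.0000 7.5000 10.5000] v=[-2.0000 1.0000 1.0000]
Step 2: x=[2.7500 7.7500 11.5000] v=[-2.5000 0.5000 2.0000]
Step 3: x=[2.0000 7.3750 12.6250] v=[-1.5000 -0.7500 2.2500]
Step 4: x=[1.9375 6.9375 13.1250] v=[-0.1250 -0.8750 1.0000]
Max displacement = 2.0625

Answer: 2.0625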